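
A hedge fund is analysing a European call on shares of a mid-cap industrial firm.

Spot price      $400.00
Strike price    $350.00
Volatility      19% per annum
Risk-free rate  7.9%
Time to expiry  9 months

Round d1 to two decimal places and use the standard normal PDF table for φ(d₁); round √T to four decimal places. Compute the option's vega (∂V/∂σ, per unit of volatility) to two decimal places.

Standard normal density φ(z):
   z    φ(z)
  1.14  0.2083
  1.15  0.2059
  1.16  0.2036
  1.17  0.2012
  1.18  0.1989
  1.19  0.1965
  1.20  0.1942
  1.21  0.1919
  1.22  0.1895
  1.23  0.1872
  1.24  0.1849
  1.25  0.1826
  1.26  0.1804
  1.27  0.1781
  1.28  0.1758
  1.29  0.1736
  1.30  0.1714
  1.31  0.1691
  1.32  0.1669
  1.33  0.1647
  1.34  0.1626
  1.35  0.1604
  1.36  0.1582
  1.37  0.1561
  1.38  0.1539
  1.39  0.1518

63.25

T = 0.75;  σ√T = 0.1645
ln(S/K) + (r + σ²/2)T = ln(400/350) + (0.079 + 0.19²/2)·0.75 = 0.1335 + 0.0728 = 0.2063
d₁ = 0.2063 / 0.1645 = 1.2539 ⇒ 1.25
√T = √0.75 = 0.8660
φ(d₁) = φ(1.25) = 0.1826
vega = S·φ(d₁)·√T = 400·0.1826·0.8660 = 63.2526
(Call and put vega coincide under Black-Scholes.)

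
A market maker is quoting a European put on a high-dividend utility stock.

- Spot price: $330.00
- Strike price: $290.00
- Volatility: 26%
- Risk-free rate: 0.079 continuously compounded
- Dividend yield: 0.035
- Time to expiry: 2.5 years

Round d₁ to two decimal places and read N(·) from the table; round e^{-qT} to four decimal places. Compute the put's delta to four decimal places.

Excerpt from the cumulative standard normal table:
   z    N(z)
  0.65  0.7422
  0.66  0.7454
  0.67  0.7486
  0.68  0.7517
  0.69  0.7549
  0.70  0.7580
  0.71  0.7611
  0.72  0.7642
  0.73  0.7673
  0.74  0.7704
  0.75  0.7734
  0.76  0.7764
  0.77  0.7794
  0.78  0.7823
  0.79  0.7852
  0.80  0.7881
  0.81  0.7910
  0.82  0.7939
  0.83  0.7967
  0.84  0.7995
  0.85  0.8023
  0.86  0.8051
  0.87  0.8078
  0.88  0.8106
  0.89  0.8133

-0.1968

σ√T = 0.26·√2.5 = 0.4111
d₁ = [ln(330/290) + (0.079 − 0.035 + 0.26²/2)·2.5] / 0.4111 = [0.1292 + 0.1945] / 0.4111 = 0.7874 → 0.79
N(d₁) = N(0.79) = 0.7852
Δ_put = exp(−qT)·(N(d₁) − 1) = 0.9162·(0.7852 − 1) = -0.1968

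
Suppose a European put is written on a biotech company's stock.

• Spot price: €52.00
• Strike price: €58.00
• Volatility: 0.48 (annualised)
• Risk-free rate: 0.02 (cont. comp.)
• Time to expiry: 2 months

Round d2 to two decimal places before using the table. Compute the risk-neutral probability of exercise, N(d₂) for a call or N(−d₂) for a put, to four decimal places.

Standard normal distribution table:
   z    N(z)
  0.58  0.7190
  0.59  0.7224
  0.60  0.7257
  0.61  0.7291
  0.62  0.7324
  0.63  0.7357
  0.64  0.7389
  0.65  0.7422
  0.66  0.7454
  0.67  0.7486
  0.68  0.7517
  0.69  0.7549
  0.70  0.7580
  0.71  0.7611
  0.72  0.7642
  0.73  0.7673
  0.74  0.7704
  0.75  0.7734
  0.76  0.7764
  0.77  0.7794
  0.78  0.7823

0.7389

T = 0.1667;  σ√T = 0.1960
d₁ = [ln(52/58) + (0.02 + 0.48²/2)·0.1667] / 0.1960 = [-0.1092 + 0.0225] / 0.1960 = -0.4423 ⇒ -0.44
d₂ = d₁ − σ√T = -0.4423 − 0.1960 = -0.6382 ⇒ -0.64
Pr(exercise) under Q = N(−d₂) = N(0.64) = 0.7389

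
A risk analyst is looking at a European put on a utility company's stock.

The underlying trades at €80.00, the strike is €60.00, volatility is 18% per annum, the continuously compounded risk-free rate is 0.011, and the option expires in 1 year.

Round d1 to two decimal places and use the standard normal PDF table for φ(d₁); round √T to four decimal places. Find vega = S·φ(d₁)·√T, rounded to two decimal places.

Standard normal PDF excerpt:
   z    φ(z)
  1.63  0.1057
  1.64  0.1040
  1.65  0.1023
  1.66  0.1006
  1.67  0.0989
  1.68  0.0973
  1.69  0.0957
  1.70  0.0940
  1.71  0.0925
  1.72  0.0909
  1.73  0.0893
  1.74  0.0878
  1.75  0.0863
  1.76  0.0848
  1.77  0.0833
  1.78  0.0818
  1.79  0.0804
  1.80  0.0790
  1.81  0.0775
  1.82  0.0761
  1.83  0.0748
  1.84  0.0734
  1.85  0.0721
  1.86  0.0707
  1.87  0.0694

σ√T = 0.18 × 1.0000 = 0.1800
d₁ = [ln(80/60) + (0.011 + 0.18²/2)·1] / 0.1800 = [0.2877 + 0.0272] / 0.1800 = 1.7493 → 1.75
√T = √1 = 1.0000
φ(d₁) = φ(1.75) = 0.0863
vega = S·φ(d₁)·√T = 80·0.0863·1.0000 = 6.9040

6.90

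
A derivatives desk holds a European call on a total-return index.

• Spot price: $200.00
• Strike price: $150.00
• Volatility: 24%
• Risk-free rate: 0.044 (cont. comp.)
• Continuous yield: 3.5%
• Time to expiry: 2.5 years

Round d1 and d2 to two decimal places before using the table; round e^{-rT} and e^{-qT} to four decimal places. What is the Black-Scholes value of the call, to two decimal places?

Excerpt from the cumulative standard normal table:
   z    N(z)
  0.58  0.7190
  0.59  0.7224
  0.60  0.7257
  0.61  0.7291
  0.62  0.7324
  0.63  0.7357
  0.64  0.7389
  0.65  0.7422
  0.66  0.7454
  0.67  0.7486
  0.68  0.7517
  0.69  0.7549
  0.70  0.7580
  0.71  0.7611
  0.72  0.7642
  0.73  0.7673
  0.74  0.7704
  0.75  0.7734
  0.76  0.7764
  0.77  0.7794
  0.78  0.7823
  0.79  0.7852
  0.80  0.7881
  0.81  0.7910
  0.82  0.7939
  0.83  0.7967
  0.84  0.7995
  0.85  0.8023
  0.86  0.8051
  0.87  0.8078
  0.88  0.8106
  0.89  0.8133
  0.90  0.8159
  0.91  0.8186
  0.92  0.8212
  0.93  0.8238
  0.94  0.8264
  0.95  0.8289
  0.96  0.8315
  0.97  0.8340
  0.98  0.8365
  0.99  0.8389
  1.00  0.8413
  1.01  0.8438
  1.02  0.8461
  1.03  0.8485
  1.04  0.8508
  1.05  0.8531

T = 2.5;  σ√T = 0.3795
d₁ = [ln(200/150) + (0.044 − 0.035 + 0.24²/2)·2.5] / 0.3795 = [0.2877 + 0.0945] / 0.3795 = 1.0071 ≈ 1.01
d₂ = d₁ − σ√T = 1.0071 − 0.3795 = 0.6277 ≈ 0.63
e^(−qT) = e^(−0.035·2.5) = 0.9162;  e^(−rT) = e^(−0.044·2.5) = 0.8958
N(d₁) = N(1.01) = 0.8438;  N(d₂) = N(0.63) = 0.7357
C = 200·0.9162·0.8438 − 150·0.8958·0.7357 = 154.6179 − 98.8560 = 55.7619

$55.76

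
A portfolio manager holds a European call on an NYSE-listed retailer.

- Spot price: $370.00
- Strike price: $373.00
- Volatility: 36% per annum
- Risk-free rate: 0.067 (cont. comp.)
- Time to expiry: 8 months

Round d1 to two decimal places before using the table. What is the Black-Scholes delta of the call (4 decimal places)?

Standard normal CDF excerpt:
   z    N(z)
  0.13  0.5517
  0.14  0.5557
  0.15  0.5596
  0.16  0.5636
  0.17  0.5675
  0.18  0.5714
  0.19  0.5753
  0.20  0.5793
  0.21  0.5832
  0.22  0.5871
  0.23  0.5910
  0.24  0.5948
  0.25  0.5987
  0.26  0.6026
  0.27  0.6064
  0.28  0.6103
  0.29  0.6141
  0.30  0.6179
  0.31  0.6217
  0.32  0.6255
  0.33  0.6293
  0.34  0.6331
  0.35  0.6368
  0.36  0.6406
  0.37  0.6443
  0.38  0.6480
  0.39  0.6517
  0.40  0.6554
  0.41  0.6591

0.6064

σ√T = 0.36 × 0.8165 = 0.2939
d₁ = [ln(370/373) + (0.067 + 0.36²/2)·0.6667] / 0.2939 = [-0.0081 + 0.0879] / 0.2939 = 0.2715 ≈ 0.27
N(d₁) = N(0.27) = 0.6064
Δ_call = N(d₁) = 0.6064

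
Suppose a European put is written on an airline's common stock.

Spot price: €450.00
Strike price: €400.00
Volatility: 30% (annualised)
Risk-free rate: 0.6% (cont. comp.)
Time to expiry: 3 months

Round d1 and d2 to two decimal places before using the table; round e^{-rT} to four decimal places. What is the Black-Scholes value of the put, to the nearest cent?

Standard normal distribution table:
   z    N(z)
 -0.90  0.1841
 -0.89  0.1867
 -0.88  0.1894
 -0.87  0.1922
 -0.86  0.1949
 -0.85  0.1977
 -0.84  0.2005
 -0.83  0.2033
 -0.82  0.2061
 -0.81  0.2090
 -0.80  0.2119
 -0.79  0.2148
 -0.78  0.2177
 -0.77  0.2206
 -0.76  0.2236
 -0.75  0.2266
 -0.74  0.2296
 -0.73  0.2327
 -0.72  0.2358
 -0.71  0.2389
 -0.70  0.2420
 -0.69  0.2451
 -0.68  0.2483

€7.69

T = 0.25;  σ√T = 0.1500
d₁ = [ln(450/400) + (0.006 + 0.3²/2)·0.25] / 0.1500 = [0.1178 + 0.0127] / 0.1500 = 0.8702 ≈ 0.87
d₂ = d₁ − σ√T = 0.8702 − 0.1500 = 0.7202 ≈ 0.72
exp(−rT) = exp(−0.006·0.25) = 0.9985
P = 400·0.9985·N(-0.72) − 450·N(-0.87) = 400·0.9985·0.2358 − 450·0.1922 = 94.1785 − 86.4900 = 7.6885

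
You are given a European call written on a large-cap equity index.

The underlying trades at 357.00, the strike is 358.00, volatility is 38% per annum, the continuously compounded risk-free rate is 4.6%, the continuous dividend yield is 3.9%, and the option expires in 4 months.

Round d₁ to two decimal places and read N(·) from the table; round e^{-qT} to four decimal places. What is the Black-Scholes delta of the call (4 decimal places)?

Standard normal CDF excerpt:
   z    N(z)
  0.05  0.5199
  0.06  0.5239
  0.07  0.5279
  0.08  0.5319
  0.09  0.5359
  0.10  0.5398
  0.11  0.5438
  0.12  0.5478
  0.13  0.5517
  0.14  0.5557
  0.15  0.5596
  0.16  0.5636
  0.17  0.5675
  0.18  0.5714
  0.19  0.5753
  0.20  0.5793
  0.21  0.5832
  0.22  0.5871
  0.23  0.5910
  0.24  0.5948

0.5368

σ√T = 0.38·√0.3333 = 0.2194
d₁ = [ln(357/358) + (0.046 − 0.039 + 0.38²/2)·0.3333] / 0.2194 = [-0.0028 + 0.0264] / 0.2194 = 0.1076 ⇒ 0.11
N(d₁) = N(0.11) = 0.5438
Δ_call = e^(−qT)·N(d₁) = 0.9871·0.5438 = 0.5368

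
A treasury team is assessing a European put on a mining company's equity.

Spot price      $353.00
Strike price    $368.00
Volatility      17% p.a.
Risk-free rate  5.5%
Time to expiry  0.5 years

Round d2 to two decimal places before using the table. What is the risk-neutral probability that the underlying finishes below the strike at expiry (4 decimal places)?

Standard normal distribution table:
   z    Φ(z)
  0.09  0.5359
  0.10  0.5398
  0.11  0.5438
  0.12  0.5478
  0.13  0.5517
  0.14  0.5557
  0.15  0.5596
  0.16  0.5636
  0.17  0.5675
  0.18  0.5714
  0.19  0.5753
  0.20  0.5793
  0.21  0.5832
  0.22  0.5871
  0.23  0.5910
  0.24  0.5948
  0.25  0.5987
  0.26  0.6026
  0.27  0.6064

σ√T = 0.17 × 0.7071 = 0.1202
ln(S/K) + (r + σ²/2)T = ln(353/368) + (0.055 + 0.17²/2)·0.5 = -0.0416 + 0.0347 = -0.0069
d₁ = -0.0069 / 0.1202 = -0.0573 ≈ -0.06
d₂ = d₁ − σ√T = -0.0573 − 0.1202 = -0.1775 ≈ -0.18
Pr(exercise) under Q = N(−d₂) = N(0.18) = 0.5714

0.5714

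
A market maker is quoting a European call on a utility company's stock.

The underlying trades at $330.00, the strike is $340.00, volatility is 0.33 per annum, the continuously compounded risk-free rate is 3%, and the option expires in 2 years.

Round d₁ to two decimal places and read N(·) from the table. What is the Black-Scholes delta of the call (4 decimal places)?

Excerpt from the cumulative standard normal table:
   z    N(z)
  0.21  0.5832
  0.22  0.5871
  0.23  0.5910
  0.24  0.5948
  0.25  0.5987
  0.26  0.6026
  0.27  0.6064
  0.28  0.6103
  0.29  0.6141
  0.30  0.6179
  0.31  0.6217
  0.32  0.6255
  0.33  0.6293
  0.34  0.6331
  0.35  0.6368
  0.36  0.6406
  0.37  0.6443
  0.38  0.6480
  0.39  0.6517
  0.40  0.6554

0.6179

T = 2;  σ√T = 0.4667
d₁ = [ln(330/340) + (0.03 + ½·0.33²)·2] / (σ√T) = (-0.0299 + 0.1689) / 0.4667 = 0.2979 ≈ 0.30
N(d₁) = N(0.30) = 0.6179
Δ_call = N(d₁) = 0.6179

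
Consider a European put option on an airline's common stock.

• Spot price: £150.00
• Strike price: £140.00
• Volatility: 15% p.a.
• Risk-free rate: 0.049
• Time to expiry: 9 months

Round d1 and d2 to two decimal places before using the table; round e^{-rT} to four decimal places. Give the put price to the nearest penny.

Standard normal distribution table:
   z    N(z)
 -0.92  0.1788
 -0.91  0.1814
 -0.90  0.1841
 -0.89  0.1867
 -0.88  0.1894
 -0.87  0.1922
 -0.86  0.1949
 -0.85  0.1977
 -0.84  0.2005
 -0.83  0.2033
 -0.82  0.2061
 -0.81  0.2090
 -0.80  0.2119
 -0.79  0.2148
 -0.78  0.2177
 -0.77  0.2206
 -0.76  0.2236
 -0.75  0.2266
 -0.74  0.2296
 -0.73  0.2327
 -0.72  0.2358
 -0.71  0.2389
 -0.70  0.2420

£2.17

σ√T = 0.15 × 0.8660 = 0.1299
ln(S/K) + (r + σ²/2)T = ln(150/140) + (0.049 + 0.15²/2)·0.75 = 0.0690 + 0.0452 = 0.1142
d₁ = 0.1142 / 0.1299 = 0.8790 → 0.88
d₂ = d₁ − σ√T = 0.8790 − 0.1299 = 0.7491 → 0.75
exp(−rT) = exp(−0.049·0.75) = 0.9639
P = 140·0.9639·N(-0.75) − 150·N(-0.88) = 140·0.9639·0.2266 − 150·0.1894 = 30.5788 − 28.4100 = 2.1688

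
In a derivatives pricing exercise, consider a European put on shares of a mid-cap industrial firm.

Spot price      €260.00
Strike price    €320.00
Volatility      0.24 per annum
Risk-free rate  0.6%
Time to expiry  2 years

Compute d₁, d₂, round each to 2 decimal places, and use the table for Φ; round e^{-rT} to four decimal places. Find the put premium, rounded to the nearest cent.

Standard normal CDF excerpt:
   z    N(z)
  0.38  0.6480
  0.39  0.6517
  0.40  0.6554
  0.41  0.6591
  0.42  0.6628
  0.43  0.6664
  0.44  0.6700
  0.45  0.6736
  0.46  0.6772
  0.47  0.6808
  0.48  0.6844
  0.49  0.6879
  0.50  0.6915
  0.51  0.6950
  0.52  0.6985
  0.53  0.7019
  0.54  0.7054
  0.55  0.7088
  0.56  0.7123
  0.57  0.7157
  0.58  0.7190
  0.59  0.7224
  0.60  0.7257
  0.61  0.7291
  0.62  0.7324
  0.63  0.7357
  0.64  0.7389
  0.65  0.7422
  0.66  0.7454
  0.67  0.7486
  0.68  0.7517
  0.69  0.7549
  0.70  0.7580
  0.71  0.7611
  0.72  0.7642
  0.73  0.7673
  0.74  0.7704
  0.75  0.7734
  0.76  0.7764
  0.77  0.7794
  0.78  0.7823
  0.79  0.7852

€73.18

σ√T = 0.24 × 1.4142 = 0.3394
d₁ = [ln(260/320) + (0.006 + 0.24²/2)·2] / 0.3394 = [-0.2076 + 0.0696] / 0.3394 = -0.4067 which rounds to -0.41
d₂ = d₁ − σ√T = -0.4067 − 0.3394 = -0.7461 which rounds to -0.75
e^(−rT) = e^(−0.006·2) = 0.9881
N(−d₂) = N(0.75) = 0.7734;  N(−d₁) = N(0.41) = 0.6591
P = 320·0.9881·0.7734 − 260·0.6591 = 244.5429 − 171.3660 = 73.1769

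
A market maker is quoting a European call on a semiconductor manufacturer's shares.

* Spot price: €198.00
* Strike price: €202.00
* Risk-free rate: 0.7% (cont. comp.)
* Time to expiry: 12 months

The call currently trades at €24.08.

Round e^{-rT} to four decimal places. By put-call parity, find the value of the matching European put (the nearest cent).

€26.67

e^(−rT) = e^(−0.007·1) = 0.9930
Put-call parity: C − P = S − K·e^(−rT) = 198 − 202·0.9930 = 198 − 200.5860 = -2.5860
P = C − (C − P) = 24.08 − (-2.5860) = 26.6660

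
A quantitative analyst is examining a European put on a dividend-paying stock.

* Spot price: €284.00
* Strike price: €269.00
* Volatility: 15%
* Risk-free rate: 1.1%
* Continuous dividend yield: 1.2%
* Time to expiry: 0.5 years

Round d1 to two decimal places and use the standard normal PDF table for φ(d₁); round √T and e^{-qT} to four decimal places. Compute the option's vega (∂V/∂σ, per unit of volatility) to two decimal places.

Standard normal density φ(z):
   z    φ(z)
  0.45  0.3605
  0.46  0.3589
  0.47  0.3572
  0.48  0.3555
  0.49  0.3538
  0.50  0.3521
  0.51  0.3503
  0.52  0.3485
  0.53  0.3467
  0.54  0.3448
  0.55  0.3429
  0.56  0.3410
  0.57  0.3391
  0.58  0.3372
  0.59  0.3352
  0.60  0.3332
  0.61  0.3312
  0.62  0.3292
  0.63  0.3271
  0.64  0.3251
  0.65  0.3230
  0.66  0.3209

68.07

T = 0.5;  σ√T = 0.1061
d₁ = [ln(284/269) + (0.011 − 0.012 + 0.15²/2)·0.5] / 0.1061 = [0.0543 + 0.0051] / 0.1061 = 0.5599 ≈ 0.56
√T = √0.5 = 0.7071
φ(d₁) = φ(0.56) = 0.3410
e^(−qT) = e^(−0.012·0.5) = 0.9940
vega = S·e^(−qT)·φ(d₁)·√T = 284·0.9940·0.3410·0.7071 = 68.0675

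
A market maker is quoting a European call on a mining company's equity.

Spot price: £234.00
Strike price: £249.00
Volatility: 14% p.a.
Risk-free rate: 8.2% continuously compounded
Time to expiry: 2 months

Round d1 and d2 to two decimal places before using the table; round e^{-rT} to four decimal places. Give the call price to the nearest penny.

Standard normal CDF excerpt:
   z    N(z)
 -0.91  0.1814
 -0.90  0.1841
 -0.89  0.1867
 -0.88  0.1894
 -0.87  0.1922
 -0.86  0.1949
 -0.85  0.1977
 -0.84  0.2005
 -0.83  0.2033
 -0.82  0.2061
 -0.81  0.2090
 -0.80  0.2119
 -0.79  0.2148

T = 0.1667;  σ√T = 0.0572
d₁ = [ln(234/249) + (0.082 + 0.14²/2)·0.1667] / 0.0572 = [-0.0621 + 0.0153] / 0.0572 = -0.8194 ⇒ -0.82
d₂ = d₁ − σ√T = -0.8194 − 0.0572 = -0.8765 ⇒ -0.88
exp(−rT) = exp(−0.082·0.1667) = 0.9864
C = 234·N(-0.82) − 249·0.9864·N(-0.88) = 234·0.2061 − 249·0.9864·0.1894 = 48.2274 − 46.5192 = 1.7082

£1.71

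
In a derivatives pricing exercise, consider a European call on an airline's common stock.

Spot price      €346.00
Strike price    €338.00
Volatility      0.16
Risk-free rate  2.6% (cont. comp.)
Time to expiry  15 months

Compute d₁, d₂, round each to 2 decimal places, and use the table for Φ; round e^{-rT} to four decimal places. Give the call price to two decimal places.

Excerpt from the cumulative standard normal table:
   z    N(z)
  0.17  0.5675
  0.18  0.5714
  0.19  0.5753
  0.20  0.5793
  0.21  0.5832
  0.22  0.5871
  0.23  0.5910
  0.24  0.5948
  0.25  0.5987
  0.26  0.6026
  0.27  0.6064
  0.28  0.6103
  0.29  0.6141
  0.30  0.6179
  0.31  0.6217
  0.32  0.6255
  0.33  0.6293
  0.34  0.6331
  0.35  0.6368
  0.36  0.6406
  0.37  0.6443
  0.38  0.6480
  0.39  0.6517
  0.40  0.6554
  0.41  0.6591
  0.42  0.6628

σ√T = 0.16·√1.25 = 0.1789
ln(S/K) + (r + σ²/2)T = ln(346/338) + (0.026 + 0.16²/2)·1.25 = 0.0234 + 0.0485 = 0.0719
d₁ = 0.0719 / 0.1789 = 0.4019 which rounds to 0.40
d₂ = d₁ − σ√T = 0.4019 − 0.1789 = 0.2230 which rounds to 0.22
e^(−rT) = e^(−0.026·1.25) = 0.9680
N(d₁) = N(0.40) = 0.6554;  N(d₂) = N(0.22) = 0.5871
C = 346·0.6554 − 338·0.9680·0.5871 = 226.7684 − 192.0897 = 34.6787

€34.68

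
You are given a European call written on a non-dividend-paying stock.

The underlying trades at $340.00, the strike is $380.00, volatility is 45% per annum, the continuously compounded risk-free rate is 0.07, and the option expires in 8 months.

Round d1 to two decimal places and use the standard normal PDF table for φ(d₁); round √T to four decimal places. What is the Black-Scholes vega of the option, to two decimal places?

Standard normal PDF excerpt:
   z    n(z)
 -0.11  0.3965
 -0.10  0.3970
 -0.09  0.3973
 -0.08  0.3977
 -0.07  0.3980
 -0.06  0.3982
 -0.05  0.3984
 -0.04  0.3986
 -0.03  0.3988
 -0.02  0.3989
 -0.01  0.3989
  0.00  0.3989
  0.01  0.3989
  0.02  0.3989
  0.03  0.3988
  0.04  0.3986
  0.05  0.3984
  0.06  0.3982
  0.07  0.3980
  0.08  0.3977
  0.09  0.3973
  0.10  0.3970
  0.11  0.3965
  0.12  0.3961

σ√T = 0.45 × 0.8165 = 0.3674
ln(S/K) + (r + σ²/2)T = ln(340/380) + (0.07 + 0.45²/2)·0.6667 = -0.1112 + 0.1142 = 0.0029
d₁ = 0.0029 / 0.3674 = 0.0080 → 0.01
√T = √0.6667 = 0.8165
φ(d₁) = φ(0.01) = 0.3989
vega = S·φ(d₁)·√T = 340·0.3989·0.8165 = 110.7386

110.74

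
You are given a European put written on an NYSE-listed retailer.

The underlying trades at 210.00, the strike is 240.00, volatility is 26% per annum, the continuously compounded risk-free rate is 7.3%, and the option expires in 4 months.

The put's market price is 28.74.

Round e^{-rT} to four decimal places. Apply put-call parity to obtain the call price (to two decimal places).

4.50

e^(−rT) = e^(−0.073·0.3333) = 0.9760
Put-call parity: C − P = S − K·e^(−rT) = 210 − 240·0.9760 = 210 − 234.2400 = -24.2400
C = P + (C − P) = 28.74 + (-24.2400) = 4.5000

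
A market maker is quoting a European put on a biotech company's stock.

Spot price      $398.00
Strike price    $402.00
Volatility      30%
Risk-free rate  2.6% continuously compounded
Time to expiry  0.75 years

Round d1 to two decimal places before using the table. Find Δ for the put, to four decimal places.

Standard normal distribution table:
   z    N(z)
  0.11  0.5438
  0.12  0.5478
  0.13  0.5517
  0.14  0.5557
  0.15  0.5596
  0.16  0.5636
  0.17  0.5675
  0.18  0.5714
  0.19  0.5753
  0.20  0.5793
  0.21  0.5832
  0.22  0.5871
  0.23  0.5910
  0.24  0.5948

σ√T = 0.3·√0.75 = 0.2598
ln(S/K) + (r + σ²/2)T = ln(398/402) + (0.026 + 0.3²/2)·0.75 = -0.0100 + 0.0532 = 0.0432
d₁ = 0.0432 / 0.2598 = 0.1665 → 0.17
N(d₁) = N(0.17) = 0.5675
Δ_put = N(d₁) − 1 = 0.5675 − 1 = -0.4325

-0.4325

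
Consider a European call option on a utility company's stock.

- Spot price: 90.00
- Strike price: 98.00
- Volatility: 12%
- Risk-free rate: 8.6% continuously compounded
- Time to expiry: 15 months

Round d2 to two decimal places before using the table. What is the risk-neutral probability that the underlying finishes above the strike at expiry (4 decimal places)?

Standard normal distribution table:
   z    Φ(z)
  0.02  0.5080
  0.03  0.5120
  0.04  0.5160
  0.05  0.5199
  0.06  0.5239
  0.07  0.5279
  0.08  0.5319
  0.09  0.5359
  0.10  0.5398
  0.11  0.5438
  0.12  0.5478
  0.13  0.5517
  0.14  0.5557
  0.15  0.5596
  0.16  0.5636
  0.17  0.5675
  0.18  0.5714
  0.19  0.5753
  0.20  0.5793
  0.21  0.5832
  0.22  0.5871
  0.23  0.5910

0.5398

σ√T = 0.12·√1.25 = 0.1342
d₁ = [ln(90/98) + (0.086 + 0.12²/2)·1.25] / 0.1342 = [-0.0852 + 0.1165] / 0.1342 = 0.2336 → 0.23
d₂ = d₁ − σ√T = 0.2336 − 0.1342 = 0.0994 → 0.10
Risk-neutral Pr[S_T > K] = N(d₂) = N(0.10) = 0.5398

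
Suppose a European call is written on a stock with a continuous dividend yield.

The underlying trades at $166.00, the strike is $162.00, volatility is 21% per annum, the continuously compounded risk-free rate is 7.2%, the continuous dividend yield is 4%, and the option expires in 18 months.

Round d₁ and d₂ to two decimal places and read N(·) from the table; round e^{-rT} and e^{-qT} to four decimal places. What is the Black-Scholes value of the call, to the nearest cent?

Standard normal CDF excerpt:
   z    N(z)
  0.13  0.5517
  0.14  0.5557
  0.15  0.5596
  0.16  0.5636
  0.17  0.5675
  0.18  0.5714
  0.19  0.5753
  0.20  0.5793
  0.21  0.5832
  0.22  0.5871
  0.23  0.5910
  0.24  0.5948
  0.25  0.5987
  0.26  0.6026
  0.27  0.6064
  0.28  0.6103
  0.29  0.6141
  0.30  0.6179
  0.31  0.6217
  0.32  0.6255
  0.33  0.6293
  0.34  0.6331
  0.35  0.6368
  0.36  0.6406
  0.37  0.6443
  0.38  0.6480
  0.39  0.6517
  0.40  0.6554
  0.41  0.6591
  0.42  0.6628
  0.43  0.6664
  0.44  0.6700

σ√T = 0.21 × 1.2247 = 0.2572
d₁ = [ln(166/162) + (0.072 − 0.04 + ½·0.21²)·1.5] / (σ√T) = (0.0244 + 0.0811) / 0.2572 = 0.4101 ≈ 0.41
d₂ = 0.4101 − 0.2572 = 0.1529 ≈ 0.15
exp(−qT) = exp(−0.04·1.5) = 0.9418;  exp(−rT) = exp(−0.072·1.5) = 0.8976
N(d₁) = N(0.41) = 0.6591;  N(d₂) = N(0.15) = 0.5596
C = 166·0.9418·0.6591 − 162·0.8976·0.5596 = 103.0429 − 81.3721 = 21.6708

$21.67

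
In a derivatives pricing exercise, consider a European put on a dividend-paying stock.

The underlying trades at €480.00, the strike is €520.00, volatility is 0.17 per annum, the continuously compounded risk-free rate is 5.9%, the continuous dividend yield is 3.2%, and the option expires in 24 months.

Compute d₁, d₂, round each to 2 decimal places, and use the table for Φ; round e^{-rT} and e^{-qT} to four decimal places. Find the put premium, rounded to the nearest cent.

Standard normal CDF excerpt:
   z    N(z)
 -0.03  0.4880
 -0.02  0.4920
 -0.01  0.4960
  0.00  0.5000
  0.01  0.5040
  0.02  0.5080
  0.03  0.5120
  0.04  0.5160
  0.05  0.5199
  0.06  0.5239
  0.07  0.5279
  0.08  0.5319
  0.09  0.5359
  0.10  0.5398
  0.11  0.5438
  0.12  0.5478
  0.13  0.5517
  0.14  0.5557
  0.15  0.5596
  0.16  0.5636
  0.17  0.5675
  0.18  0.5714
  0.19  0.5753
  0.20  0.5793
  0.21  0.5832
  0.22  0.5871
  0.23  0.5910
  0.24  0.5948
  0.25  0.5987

€49.80

σ√T = 0.17 × 1.4142 = 0.2404
d₁ = [ln(480/520) + (0.059 − 0.032 + ½·0.17²)·2] / (σ√T) = (-0.0800 + 0.0829) / 0.2404 = 0.0119 ≈ 0.01
d₂ = 0.0119 − 0.2404 = -0.2285 ≈ -0.23
e^(−qT) = e^(−0.032·2) = 0.9380;  e^(−rT) = e^(−0.059·2) = 0.8887
P = 520·0.8887·N(0.23) − 480·0.9380·N(-0.01) = 520·0.8887·0.5910 − 480·0.9380·0.4960 = 273.1153 − 223.3190 = 49.7962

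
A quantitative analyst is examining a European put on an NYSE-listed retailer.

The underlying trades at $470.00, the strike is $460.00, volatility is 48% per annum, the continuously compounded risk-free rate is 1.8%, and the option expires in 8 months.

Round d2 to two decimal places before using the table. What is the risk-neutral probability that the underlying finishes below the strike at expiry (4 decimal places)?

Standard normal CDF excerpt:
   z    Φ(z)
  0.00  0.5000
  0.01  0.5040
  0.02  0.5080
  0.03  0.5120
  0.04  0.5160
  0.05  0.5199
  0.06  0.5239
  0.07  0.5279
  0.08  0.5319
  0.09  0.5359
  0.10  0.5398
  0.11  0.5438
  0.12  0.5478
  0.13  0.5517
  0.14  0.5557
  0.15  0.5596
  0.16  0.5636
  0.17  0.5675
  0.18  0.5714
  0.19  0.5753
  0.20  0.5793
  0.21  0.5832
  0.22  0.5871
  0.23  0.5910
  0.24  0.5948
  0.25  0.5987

σ√T = 0.48·√0.6667 = 0.3919
d₁ = [ln(470/460) + (0.018 + 0.48²/2)·0.6667] / 0.3919 = [0.0215 + 0.0888] / 0.3919 = 0.2815 → 0.28
d₂ = d₁ − σ√T = 0.2815 − 0.3919 = -0.1105 → -0.11
Pr(exercise) under Q = N(−d₂) = N(0.11) = 0.5438

0.5438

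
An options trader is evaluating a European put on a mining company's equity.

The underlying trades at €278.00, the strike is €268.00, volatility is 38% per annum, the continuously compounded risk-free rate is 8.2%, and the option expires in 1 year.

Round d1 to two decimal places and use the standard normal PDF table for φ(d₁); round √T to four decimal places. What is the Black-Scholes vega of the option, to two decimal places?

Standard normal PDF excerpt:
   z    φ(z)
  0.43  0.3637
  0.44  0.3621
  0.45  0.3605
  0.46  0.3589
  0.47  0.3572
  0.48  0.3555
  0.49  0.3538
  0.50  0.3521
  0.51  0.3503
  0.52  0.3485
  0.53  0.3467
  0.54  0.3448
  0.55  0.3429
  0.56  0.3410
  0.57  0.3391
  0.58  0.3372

T = 1;  σ√T = 0.3800
d₁ = [ln(278/268) + (0.082 + 0.38²/2)·1] / 0.3800 = [0.0366 + 0.1542] / 0.3800 = 0.5022 ≈ 0.50
√T = √1 = 1.0000
φ(d₁) = φ(0.50) = 0.3521
vega = S·φ(d₁)·√T = 278·0.3521·1.0000 = 97.8838
(Vega is the same for a European call and put with the same parameters.)

97.88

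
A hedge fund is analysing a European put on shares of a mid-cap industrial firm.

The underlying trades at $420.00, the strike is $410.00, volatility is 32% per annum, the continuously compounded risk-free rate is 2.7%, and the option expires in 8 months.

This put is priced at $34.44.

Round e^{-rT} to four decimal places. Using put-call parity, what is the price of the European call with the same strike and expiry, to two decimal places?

e^(−rT) = e^(−0.027·0.6667) = 0.9822
Put-call parity: C − P = S − K·e^(−rT) = 420 − 410·0.9822 = 420 − 402.7020 = 17.2980
C = P + (C − P) = 34.44 + (17.2980) = 51.7380

$51.74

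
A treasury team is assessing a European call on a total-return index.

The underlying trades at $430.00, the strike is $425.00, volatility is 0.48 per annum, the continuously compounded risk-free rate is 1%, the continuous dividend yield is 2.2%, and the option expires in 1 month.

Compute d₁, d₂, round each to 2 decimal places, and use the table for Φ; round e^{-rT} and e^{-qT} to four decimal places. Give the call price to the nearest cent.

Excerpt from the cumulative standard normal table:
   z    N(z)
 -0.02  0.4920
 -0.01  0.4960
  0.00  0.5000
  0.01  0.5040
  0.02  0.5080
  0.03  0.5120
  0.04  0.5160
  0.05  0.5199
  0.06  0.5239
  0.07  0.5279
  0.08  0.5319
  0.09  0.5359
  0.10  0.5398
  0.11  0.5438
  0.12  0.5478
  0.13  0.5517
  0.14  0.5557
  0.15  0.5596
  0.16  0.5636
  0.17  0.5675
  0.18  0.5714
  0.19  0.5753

σ√T = 0.48·√0.08333 = 0.1386
ln(S/K) + (r − q + σ²/2)T = ln(430/425) + (0.01 − 0.022 + 0.48²/2)·0.08333 = 0.0117 + 0.0086 = 0.0203
d₁ = 0.0203 / 0.1386 = 0.1465 ⇒ 0.15
d₂ = d₁ − σ√T = 0.1465 − 0.1386 = 0.0079 ⇒ 0.01
e^(−qT) = e^(−0.022·0.08333) = 0.9982;  e^(−rT) = e^(−0.01·0.08333) = 0.9992
N(d₁) = N(0.15) = 0.5596;  N(d₂) = N(0.01) = 0.5040
C = 430·0.9982·0.5596 − 425·0.9992·0.5040 = 240.1949 − 214.0286 = 26.1662

$26.17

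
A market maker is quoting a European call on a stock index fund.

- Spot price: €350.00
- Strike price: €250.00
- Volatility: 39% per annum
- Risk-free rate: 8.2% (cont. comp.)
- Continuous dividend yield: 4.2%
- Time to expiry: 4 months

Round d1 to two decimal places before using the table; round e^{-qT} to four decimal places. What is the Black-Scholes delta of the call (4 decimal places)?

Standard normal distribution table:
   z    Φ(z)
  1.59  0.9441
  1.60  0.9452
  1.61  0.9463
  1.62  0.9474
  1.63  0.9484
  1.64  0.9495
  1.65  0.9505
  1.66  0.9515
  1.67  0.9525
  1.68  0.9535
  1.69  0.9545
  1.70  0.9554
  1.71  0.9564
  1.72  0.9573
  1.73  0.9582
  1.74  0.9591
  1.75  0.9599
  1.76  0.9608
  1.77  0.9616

σ√T = 0.39 × 0.5774 = 0.2252
ln(S/K) + (r − q + σ²/2)T = ln(350/250) + (0.082 − 0.042 + 0.39²/2)·0.3333 = 0.3365 + 0.0387 = 0.3752
d₁ = 0.3752 / 0.2252 = 1.6661 which rounds to 1.67
N(d₁) = N(1.67) = 0.9525
Δ_call = e^(−qT)·N(d₁) = 0.9861·0.9525 = 0.9393

0.9393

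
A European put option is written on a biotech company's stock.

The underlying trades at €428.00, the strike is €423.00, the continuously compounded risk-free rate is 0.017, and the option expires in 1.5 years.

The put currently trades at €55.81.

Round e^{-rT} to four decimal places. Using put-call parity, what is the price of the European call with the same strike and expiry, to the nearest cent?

exp(−rT) = exp(−0.017·1.5) = 0.9748
Put-call parity: C − P = S − K·e^(−rT) = 428 − 423·0.9748 = 428 − 412.3404 = 15.6596
C = P + (C − P) = 55.81 + (15.6596) = 71.4696

€71.47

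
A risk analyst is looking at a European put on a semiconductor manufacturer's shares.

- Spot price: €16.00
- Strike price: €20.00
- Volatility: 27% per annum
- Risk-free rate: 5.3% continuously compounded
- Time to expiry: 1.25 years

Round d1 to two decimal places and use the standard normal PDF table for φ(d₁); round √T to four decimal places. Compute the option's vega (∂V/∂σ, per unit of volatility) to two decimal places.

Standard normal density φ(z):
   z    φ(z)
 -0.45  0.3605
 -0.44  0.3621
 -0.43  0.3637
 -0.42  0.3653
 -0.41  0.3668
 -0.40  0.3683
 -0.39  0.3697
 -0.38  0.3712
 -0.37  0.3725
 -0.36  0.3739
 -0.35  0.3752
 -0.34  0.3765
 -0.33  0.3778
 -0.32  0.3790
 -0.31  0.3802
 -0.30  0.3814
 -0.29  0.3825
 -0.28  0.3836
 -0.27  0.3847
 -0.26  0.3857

6.66

σ√T = 0.27·√1.25 = 0.3019
d₁ = [ln(16/20) + (0.053 + ½·0.27²)·1.25] / (σ√T) = (-0.2231 + 0.1118) / 0.3019 = -0.3688 ≈ -0.37
√T = √1.25 = 1.1180
φ(d₁) = φ(-0.37) = 0.3725
vega = S·φ(d₁)·√T = 16·0.3725·1.1180 = 6.6633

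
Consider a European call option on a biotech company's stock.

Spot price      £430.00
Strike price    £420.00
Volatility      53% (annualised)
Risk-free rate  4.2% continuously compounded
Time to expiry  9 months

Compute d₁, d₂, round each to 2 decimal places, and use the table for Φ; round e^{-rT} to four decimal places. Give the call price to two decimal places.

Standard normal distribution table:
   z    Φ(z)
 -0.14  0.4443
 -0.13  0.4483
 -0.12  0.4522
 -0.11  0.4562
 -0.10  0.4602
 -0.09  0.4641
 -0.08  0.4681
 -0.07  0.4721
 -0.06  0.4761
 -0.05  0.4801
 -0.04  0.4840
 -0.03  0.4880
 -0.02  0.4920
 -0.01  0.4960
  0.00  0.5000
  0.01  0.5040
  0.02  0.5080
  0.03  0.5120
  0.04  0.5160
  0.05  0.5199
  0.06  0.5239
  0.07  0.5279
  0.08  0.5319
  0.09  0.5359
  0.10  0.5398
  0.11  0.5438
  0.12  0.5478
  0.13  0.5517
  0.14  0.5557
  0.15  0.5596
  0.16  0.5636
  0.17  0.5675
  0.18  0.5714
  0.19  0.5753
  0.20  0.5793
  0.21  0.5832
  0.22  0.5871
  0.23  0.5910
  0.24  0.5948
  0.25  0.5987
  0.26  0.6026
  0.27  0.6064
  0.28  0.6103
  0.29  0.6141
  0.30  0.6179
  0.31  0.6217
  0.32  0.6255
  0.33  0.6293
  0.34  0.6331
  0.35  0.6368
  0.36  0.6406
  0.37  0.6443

£88.16

T = 0.75;  σ√T = 0.4590
ln(S/K) + (r + σ²/2)T = ln(430/420) + (0.042 + 0.53²/2)·0.75 = 0.0235 + 0.1368 = 0.1604
d₁ = 0.1604 / 0.4590 = 0.3494 ≈ 0.35
d₂ = d₁ − σ√T = 0.3494 − 0.4590 = -0.1096 ≈ -0.11
exp(−rT) = exp(−0.042·0.75) = 0.9690
N(d₁) = N(0.35) = 0.6368;  N(d₂) = N(-0.11) = 0.4562
C = 430·0.6368 − 420·0.9690·0.4562 = 273.8240 − 185.6643 = 88.1597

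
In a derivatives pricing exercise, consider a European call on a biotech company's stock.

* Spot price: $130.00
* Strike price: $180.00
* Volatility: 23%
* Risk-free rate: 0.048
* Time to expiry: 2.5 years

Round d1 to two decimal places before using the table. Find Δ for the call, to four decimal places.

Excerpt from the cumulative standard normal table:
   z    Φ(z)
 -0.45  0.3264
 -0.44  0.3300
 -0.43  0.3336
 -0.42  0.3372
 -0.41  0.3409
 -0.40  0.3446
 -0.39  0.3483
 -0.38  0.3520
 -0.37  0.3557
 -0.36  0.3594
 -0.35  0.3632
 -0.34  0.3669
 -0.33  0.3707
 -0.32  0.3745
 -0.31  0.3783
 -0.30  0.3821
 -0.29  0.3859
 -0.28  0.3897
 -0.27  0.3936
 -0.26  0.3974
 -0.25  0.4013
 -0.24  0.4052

0.3520

T = 2.5;  σ√T = 0.3637
d₁ = [ln(130/180) + (0.048 + 0.23²/2)·2.5] / 0.3637 = [-0.3254 + 0.1861] / 0.3637 = -0.3830 → -0.38
N(d₁) = N(-0.38) = 0.3520
Δ_call = N(d₁) = 0.3520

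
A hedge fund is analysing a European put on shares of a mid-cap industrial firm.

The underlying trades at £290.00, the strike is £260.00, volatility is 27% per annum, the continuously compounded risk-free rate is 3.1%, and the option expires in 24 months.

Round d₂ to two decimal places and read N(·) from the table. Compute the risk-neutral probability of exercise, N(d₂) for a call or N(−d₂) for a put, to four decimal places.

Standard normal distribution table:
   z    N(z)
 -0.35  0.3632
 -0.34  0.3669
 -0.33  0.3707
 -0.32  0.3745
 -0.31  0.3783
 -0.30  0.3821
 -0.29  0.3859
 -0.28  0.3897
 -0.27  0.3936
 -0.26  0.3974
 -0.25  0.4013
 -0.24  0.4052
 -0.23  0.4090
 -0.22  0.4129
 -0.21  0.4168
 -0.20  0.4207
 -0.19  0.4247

T = 2;  σ√T = 0.3818
d₁ = [ln(290/260) + (0.031 + ½·0.27²)·2] / (σ√T) = (0.1092 + 0.1349) / 0.3818 = 0.6393 which rounds to 0.64
d₂ = 0.6393 − 0.3818 = 0.2574 which rounds to 0.26
Risk-neutral Pr[S_T < K] = N(−d₂) = N(-0.26) = 0.3974

0.3974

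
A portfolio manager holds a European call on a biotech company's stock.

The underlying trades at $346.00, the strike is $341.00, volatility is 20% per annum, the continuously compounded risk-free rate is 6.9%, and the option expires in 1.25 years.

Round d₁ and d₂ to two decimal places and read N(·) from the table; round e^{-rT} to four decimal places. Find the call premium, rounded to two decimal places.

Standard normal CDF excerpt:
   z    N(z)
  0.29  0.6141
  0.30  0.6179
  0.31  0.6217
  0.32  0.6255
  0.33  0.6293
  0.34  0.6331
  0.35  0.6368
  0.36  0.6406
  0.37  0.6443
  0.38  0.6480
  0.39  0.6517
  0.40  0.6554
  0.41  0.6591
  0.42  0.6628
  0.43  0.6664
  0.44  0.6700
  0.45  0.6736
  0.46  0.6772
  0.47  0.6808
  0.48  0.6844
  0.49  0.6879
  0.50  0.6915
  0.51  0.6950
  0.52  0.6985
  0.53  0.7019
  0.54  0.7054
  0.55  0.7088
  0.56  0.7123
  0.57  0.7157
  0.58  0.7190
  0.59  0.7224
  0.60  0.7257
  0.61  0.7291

σ√T = 0.2·√1.25 = 0.2236
d₁ = [ln(346/341) + (0.069 + 0.2²/2)·1.25] / 0.2236 = [0.0146 + 0.1113] / 0.2236 = 0.5626 → 0.56
d₂ = d₁ − σ√T = 0.5626 − 0.2236 = 0.3390 → 0.34
exp(−rT) = exp(−0.069·1.25) = 0.9174
N(d₁) = N(0.56) = 0.7123;  N(d₂) = N(0.34) = 0.6331
C = 346·0.7123 − 341·0.9174·0.6331 = 246.4558 − 198.0548 = 48.4010

$48.40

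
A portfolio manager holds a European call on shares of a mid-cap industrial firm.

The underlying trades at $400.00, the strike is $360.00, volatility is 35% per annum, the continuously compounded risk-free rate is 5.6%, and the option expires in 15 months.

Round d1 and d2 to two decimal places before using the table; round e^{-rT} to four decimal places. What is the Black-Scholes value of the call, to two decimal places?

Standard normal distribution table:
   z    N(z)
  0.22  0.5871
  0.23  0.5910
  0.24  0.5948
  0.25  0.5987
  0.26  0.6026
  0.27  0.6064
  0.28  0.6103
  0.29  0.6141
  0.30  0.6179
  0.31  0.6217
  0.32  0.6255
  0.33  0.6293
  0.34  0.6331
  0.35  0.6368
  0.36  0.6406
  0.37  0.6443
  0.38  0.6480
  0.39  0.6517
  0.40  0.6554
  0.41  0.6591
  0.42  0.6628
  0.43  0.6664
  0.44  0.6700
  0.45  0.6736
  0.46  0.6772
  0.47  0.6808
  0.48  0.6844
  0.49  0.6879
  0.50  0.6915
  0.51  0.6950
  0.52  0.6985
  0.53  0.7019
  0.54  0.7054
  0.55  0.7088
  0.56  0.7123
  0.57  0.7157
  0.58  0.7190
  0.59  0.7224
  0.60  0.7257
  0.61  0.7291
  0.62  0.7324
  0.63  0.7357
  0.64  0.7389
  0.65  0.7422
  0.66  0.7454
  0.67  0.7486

$94.60

σ√T = 0.35·√1.25 = 0.3913
ln(S/K) + (r + σ²/2)T = ln(400/360) + (0.056 + 0.35²/2)·1.25 = 0.1054 + 0.1466 = 0.2519
d₁ = 0.2519 / 0.3913 = 0.6438 ≈ 0.64
d₂ = d₁ − σ√T = 0.6438 − 0.3913 = 0.2525 ≈ 0.25
exp(−rT) = exp(−0.056·1.25) = 0.9324
N(d₁) = N(0.64) = 0.7389;  N(d₂) = N(0.25) = 0.5987
C = 400·0.7389 − 360·0.9324·0.5987 = 295.5600 − 200.9620 = 94.5980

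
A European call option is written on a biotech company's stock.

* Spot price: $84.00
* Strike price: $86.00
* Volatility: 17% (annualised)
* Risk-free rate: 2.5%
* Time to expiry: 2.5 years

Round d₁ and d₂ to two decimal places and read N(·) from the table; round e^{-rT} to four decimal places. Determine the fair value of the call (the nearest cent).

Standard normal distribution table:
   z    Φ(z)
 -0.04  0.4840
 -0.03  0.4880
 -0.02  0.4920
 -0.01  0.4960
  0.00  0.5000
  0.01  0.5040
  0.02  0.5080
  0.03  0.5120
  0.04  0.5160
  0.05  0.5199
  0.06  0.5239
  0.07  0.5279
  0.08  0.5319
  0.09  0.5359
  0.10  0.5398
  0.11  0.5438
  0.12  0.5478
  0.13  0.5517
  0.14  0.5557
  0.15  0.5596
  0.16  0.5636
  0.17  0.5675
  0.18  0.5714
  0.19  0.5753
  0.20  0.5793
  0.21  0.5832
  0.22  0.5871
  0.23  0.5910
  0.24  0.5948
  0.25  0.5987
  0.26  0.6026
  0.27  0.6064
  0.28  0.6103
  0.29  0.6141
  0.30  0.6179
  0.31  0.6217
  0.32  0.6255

σ√T = 0.17·√2.5 = 0.2688
d₁ = [ln(84/86) + (0.025 + 0.17²/2)·2.5] / 0.2688 = [-0.0235 + 0.0986] / 0.2688 = 0.2794 ≈ 0.28
d₂ = d₁ − σ√T = 0.2794 − 0.2688 = 0.0106 ≈ 0.01
e^(−rT) = e^(−0.025·2.5) = 0.9394
N(d₁) = N(0.28) = 0.6103;  N(d₂) = N(0.01) = 0.5040
C = 84·0.6103 − 86·0.9394·0.5040 = 51.2652 − 40.7174 = 10.5478

$10.55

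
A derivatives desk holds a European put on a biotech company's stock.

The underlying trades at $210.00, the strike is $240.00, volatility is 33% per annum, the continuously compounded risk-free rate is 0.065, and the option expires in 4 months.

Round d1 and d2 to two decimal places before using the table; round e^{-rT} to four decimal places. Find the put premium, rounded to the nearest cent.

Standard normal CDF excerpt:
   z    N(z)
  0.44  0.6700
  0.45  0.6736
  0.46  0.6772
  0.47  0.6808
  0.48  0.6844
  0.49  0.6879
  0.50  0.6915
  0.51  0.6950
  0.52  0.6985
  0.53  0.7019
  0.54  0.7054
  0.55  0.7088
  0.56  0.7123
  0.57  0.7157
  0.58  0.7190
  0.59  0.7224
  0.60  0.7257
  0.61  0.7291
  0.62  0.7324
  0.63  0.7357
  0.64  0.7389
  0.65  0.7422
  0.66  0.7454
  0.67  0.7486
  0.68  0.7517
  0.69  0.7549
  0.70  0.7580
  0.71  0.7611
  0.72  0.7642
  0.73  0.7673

$32.09

T = 0.3333;  σ√T = 0.1905
d₁ = [ln(210/240) + (0.065 + 0.33²/2)·0.3333] / 0.1905 = [-0.1335 + 0.0398] / 0.1905 = -0.4919 ≈ -0.49
d₂ = d₁ − σ√T = -0.4919 − 0.1905 = -0.6824 ≈ -0.68
e^(−rT) = e^(−0.065·0.3333) = 0.9786
N(−d₂) = N(0.68) = 0.7517;  N(−d₁) = N(0.49) = 0.6879
P = 240·0.9786·0.7517 − 210·0.6879 = 176.5473 − 144.4590 = 32.0883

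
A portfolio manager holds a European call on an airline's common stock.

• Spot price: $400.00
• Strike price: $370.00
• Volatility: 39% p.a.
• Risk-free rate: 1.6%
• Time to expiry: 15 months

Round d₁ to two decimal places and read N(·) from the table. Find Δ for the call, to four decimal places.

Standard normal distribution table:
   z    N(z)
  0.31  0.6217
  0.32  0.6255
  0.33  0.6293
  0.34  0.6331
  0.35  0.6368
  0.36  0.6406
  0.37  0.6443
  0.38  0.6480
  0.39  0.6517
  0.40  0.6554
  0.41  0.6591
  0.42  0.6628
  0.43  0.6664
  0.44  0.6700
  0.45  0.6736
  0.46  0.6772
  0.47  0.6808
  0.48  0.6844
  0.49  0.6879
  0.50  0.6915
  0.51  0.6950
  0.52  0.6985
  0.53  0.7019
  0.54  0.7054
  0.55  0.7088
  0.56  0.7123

σ√T = 0.39 × 1.1180 = 0.4360
ln(S/K) + (r + σ²/2)T = ln(400/370) + (0.016 + 0.39²/2)·1.25 = 0.0780 + 0.1151 = 0.1930
d₁ = 0.1930 / 0.4360 = 0.4427 ≈ 0.44
N(d₁) = N(0.44) = 0.6700
Δ_call = N(d₁) = 0.6700

0.6700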